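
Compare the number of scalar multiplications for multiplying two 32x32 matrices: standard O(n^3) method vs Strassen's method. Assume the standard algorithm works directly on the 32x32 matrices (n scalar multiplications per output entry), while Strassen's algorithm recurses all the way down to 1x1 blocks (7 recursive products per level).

Matrix multiplication for 32x32 matrices:

Standard algorithm: 32^3 = 32768 multiplications
Strassen's algorithm: 7^(log2(32)) = 7^5 = 16807 multiplications
Savings: 32768 - 16807 = 15961 multiplications

Standard: 32768 multiplications (32^3). Strassen: 16807 multiplications (7^5). Strassen reduces 8 recursive multiplications to 7 at each level.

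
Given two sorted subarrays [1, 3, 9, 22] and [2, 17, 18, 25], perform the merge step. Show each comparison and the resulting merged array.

Merging process:

Compare 1 vs 2: take 1 from left. Merged: [1]
Compare 3 vs 2: take 2 from right. Merged: [1, 2]
Compare 3 vs 17: take 3 from left. Merged: [1, 2, 3]
Compare 9 vs 17: take 9 from left. Merged: [1, 2, 3, 9]
Compare 22 vs 17: take 17 from right. Merged: [1, 2, 3, 9, 17]
Compare 22 vs 18: take 18 from right. Merged: [1, 2, 3, 9, 17, 18]
Compare 22 vs 25: take 22 from left. Merged: [1, 2, 3, 9, 17, 18, 22]
Append remaining from right: [25]. Merged: [1, 2, 3, 9, 17, 18, 22, 25]

Final merged array: [1, 2, 3, 9, 17, 18, 22, 25]
Total comparisons: 7

The merged array is [1, 2, 3, 9, 17, 18, 22, 25], requiring 7 comparisons. The merge step runs in O(n) time where n is the total number of elements.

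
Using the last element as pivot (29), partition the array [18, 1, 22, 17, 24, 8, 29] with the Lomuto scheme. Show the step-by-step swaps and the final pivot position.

Lomuto partition with pivot = 29:

Initial array: [18, 1, 22, 17, 24, 8, 29]

arr[0]=18 <= 29: swap with position 0, array becomes [18, 1, 22, 17, 24, 8, 29]
arr[1]=1 <= 29: swap with position 1, array becomes [18, 1, 22, 17, 24, 8, 29]
arr[2]=22 <= 29: swap with position 2, array becomes [18, 1, 22, 17, 24, 8, 29]
arr[3]=17 <= 29: swap with position 3, array becomes [18, 1, 22, 17, 24, 8, 29]
arr[4]=24 <= 29: swap with position 4, array becomes [18, 1, 22, 17, 24, 8, 29]
arr[5]=8 <= 29: swap with position 5, array becomes [18, 1, 22, 17, 24, 8, 29]

Place pivot at position 6: [18, 1, 22, 17, 24, 8, 29]
Pivot position: 6

After partitioning with pivot 29, the array becomes [18, 1, 22, 17, 24, 8, 29]. The pivot is placed at index 6. All elements to the left of the pivot are <= 29, and all elements to the right are > 29.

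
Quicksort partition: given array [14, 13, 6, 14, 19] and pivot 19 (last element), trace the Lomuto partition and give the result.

Lomuto partition with pivot = 19:

Initial array: [14, 13, 6, 14, 19]

arr[0]=14 <= 19: swap with position 0, array becomes [14, 13, 6, 14, 19]
arr[1]=13 <= 19: swap with position 1, array becomes [14, 13, 6, 14, 19]
arr[2]=6 <= 19: swap with position 2, array becomes [14, 13, 6, 14, 19]
arr[3]=14 <= 19: swap with position 3, array becomes [14, 13, 6, 14, 19]

Place pivot at position 4: [14, 13, 6, 14, 19]
Pivot position: 4

After partitioning with pivot 19, the array becomes [14, 13, 6, 14, 19]. The pivot is placed at index 4. All elements to the left of the pivot are <= 19, and all elements to the right are > 19.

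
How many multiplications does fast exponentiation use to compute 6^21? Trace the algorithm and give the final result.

Computing 6^21 by squaring (build up from 6^1; each line after the first costs one multiplication):

6^1 = 6
6^2 = (6^1)^2 = 6^2 = 36
6^4 = (6^2)^2 = 36^2 = 1296
6^5 = 6 * 6^4 = 6 * 1296 = 7776
6^10 = (6^5)^2 = 7776^2 = 60466176
6^20 = (6^10)^2 = 60466176^2 = 3656158440062976
6^21 = 6 * 6^20 = 6 * 3656158440062976 = 21936950640377856

Result: 21936950640377856
Multiplications needed: 6 (6 lines after 6^1)

6^21 = 21936950640377856. Using exponentiation by squaring, this requires 6 multiplications. The key idea: if the exponent is even, square the half-power; if odd, multiply by the base once.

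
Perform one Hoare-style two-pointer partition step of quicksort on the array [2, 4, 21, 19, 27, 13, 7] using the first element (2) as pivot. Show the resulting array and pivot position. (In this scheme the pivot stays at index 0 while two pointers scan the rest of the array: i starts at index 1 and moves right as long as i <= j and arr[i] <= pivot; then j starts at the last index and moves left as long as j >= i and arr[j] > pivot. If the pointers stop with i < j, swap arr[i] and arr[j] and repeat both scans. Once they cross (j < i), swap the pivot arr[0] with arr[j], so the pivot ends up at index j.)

Hoare-style two-pointer partition with pivot = 2:

Initial array: [2, 4, 21, 19, 27, 13, 7]

Pointers start at i = 1, j = 6.
i ends at 1, j ends at 0: the pointers have crossed (j < i), so scanning stops.

j = 0, so swapping arr[0] with arr[j] leaves the pivot at position 0: [2, 4, 21, 19, 27, 13, 7]
Pivot position: 0

After partitioning with pivot 2, the array becomes [2, 4, 21, 19, 27, 13, 7]. The pivot is placed at index 0. All elements to the left of the pivot are <= 2, and all elements to the right are > 2.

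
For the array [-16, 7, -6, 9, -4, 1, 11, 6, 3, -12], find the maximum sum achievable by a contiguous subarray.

Using Kadane's algorithm on [-16, 7, -6, 9, -4, 1, 11, 6, 3, -12]:

Scanning through the array:
Position 1 (value 7): max_ending_here = 7, max_so_far = 7
Position 2 (value -6): max_ending_here = 1, max_so_far = 7
Position 3 (value 9): max_ending_here = 10, max_so_far = 10
Position 4 (value -4): max_ending_here = 6, max_so_far = 10
Position 5 (value 1): max_ending_here = 7, max_so_far = 10
Position 6 (value 11): max_ending_here = 18, max_so_far = 18
Position 7 (value 6): max_ending_here = 24, max_so_far = 24
Position 8 (value 3): max_ending_here = 27, max_so_far = 27
Position 9 (value -12): max_ending_here = 15, max_so_far = 27

Maximum subarray: [7, -6, 9, -4, 1, 11, 6, 3]
Maximum sum: 27

The maximum subarray is [7, -6, 9, -4, 1, 11, 6, 3] with sum 27. This subarray runs from index 1 to index 8.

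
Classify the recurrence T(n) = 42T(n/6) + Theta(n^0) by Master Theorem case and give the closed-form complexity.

Master Theorem for T(n) = 42T(n/6) + O(n^0):

a = 42, b = 6, c = 0
log_b(a) = log_6(42) = 2.0860

Case 1: c = 0 < log_6(42) = 2.0860
T(n) = O(n^(log_6 42))

For T(n) = 42T(n/6) + O(n^0): log_6(42) = 2.0860. This is Case 1 of the Master Theorem (c < log_b(a), work dominated by leaves), giving O(n^(log_6 42)).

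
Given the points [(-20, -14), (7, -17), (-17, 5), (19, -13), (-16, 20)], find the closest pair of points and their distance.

Computing all pairwise distances among 5 points:

d((-20, -14), (7, -17)) = 27.1662
d((-20, -14), (-17, 5)) = 19.2354
d((-20, -14), (19, -13)) = 39.0128
d((-20, -14), (-16, 20)) = 34.2345
d((7, -17), (-17, 5)) = 32.5576
d((7, -17), (19, -13)) = 12.6491 <-- minimum
d((7, -17), (-16, 20)) = 43.566
d((-17, 5), (19, -13)) = 40.2492
d((-17, 5), (-16, 20)) = 15.0333
d((19, -13), (-16, 20)) = 48.1041

Closest pair: (7, -17) and (19, -13) with distance 12.6491

The closest pair is (7, -17) and (19, -13) with Euclidean distance 12.6491. For 5 points, brute-force pairwise comparison is shown above. For large n, the divide-and-conquer algorithm (sort by x, recurse on halves, check the dividing strip) achieves O(n log n).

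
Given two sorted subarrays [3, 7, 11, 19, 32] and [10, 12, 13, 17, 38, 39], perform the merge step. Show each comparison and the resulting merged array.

Merging process:

Compare 3 vs 10: take 3 from left. Merged: [3]
Compare 7 vs 10: take 7 from left. Merged: [3, 7]
Compare 11 vs 10: take 10 from right. Merged: [3, 7, 10]
Compare 11 vs 12: take 11 from left. Merged: [3, 7, 10, 11]
Compare 19 vs 12: take 12 from right. Merged: [3, 7, 10, 11, 12]
Compare 19 vs 13: take 13 from right. Merged: [3, 7, 10, 11, 12, 13]
Compare 19 vs 17: take 17 from right. Merged: [3, 7, 10, 11, 12, 13, 17]
Compare 19 vs 38: take 19 from left. Merged: [3, 7, 10, 11, 12, 13, 17, 19]
Compare 32 vs 38: take 32 from left. Merged: [3, 7, 10, 11, 12, 13, 17, 19, 32]
Append remaining from right: [38, 39]. Merged: [3, 7, 10, 11, 12, 13, 17, 19, 32, 38, 39]

Final merged array: [3, 7, 10, 11, 12, 13, 17, 19, 32, 38, 39]
Total comparisons: 9

The merged array is [3, 7, 10, 11, 12, 13, 17, 19, 32, 38, 39], requiring 9 comparisons. The merge step runs in O(n) time where n is the total number of elements.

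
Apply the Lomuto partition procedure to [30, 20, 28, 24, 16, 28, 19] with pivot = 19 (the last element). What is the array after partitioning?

Lomuto partition with pivot = 19:

Initial array: [30, 20, 28, 24, 16, 28, 19]

arr[0]=30 > 19: no swap
arr[1]=20 > 19: no swap
arr[2]=28 > 19: no swap
arr[3]=24 > 19: no swap
arr[4]=16 <= 19: swap with position 0, array becomes [16, 20, 28, 24, 30, 28, 19]
arr[5]=28 > 19: no swap

Place pivot at position 1: [16, 19, 28, 24, 30, 28, 20]
Pivot position: 1

After partitioning with pivot 19, the array becomes [16, 19, 28, 24, 30, 28, 20]. The pivot is placed at index 1. All elements to the left of the pivot are <= 19, and all elements to the right are > 19.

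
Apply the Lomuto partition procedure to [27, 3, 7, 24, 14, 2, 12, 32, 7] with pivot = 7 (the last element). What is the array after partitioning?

Lomuto partition with pivot = 7:

Initial array: [27, 3, 7, 24, 14, 2, 12, 32, 7]

arr[0]=27 > 7: no swap
arr[1]=3 <= 7: swap with position 0, array becomes [3, 27, 7, 24, 14, 2, 12, 32, 7]
arr[2]=7 <= 7: swap with position 1, array becomes [3, 7, 27, 24, 14, 2, 12, 32, 7]
arr[3]=24 > 7: no swap
arr[4]=14 > 7: no swap
arr[5]=2 <= 7: swap with position 2, array becomes [3, 7, 2, 24, 14, 27, 12, 32, 7]
arr[6]=12 > 7: no swap
arr[7]=32 > 7: no swap

Place pivot at position 3: [3, 7, 2, 7, 14, 27, 12, 32, 24]
Pivot position: 3

After partitioning with pivot 7, the array becomes [3, 7, 2, 7, 14, 27, 12, 32, 24]. The pivot is placed at index 3. All elements to the left of the pivot are <= 7, and all elements to the right are > 7.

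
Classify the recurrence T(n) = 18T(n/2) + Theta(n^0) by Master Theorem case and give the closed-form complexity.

Master Theorem for T(n) = 18T(n/2) + O(n^0):

a = 18, b = 2, c = 0
log_b(a) = log_2(18) = 4.1699

Case 1: c = 0 < log_2(18) = 4.1699
T(n) = O(n^(log_2 18))

For T(n) = 18T(n/2) + O(n^0): log_2(18) = 4.1699. This is Case 1 of the Master Theorem (c < log_b(a), work dominated by leaves), giving O(n^(log_2 18)).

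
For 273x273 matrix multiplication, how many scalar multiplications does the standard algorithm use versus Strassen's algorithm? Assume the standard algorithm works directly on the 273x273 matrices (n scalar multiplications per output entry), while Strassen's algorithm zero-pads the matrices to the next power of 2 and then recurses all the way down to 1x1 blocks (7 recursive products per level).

Matrix multiplication for 273x273 matrices:

Strassen's algorithm requires power-of-2 dimensions. Pad 273x273 to 512x512 (next power of 2).

Standard algorithm: 273^3 = 20346417 multiplications
Strassen's algorithm: 7^(log2(512)) = 7^9 = 40353607 multiplications
Difference: 20346417 - 40353607 = -20007190 (Strassen uses MORE here due to padding overhead — for small or just-over-power-of-2 n, padding can outweigh the per-level savings)

Standard: 20346417 multiplications (273^3). Strassen: 40353607 multiplications (7^9, after padding to 512x512). Strassen reduces 8 recursive multiplications to 7 at each level.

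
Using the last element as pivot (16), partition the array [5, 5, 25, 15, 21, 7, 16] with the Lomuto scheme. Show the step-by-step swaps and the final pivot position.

Lomuto partition with pivot = 16:

Initial array: [5, 5, 25, 15, 21, 7, 16]

arr[0]=5 <= 16: swap with position 0, array becomes [5, 5, 25, 15, 21, 7, 16]
arr[1]=5 <= 16: swap with position 1, array becomes [5, 5, 25, 15, 21, 7, 16]
arr[2]=25 > 16: no swap
arr[3]=15 <= 16: swap with position 2, array becomes [5, 5, 15, 25, 21, 7, 16]
arr[4]=21 > 16: no swap
arr[5]=7 <= 16: swap with position 3, array becomes [5, 5, 15, 7, 21, 25, 16]

Place pivot at position 4: [5, 5, 15, 7, 16, 25, 21]
Pivot position: 4

After partitioning with pivot 16, the array becomes [5, 5, 15, 7, 16, 25, 21]. The pivot is placed at index 4. All elements to the left of the pivot are <= 16, and all elements to the right are > 16.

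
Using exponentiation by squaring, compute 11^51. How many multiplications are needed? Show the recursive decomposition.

Computing 11^51 by squaring (build up from 11^1; each line after the first costs one multiplication):

11^1 = 11
11^2 = (11^1)^2 = 11^2 = 121
11^3 = 11 * 11^2 = 11 * 121 = 1331
11^6 = (11^3)^2 = 1331^2 = 1771561
11^12 = (11^6)^2 = 1771561^2 = 3138428376721
11^24 = (11^12)^2 = 3138428376721^2 = 9849732675807611094711841
11^25 = 11 * 11^24 = 11 * 9849732675807611094711841 = 108347059433883722041830251
11^50 = (11^25)^2 = 108347059433883722041830251^2 = 11739085287969531650666649599035831993898213898723001
11^51 = 11 * 11^50 = 11 * 11739085287969531650666649599035831993898213898723001 = 129129938167664848157333145589394151932880352885953011

Result: 129129938167664848157333145589394151932880352885953011
Multiplications needed: 8 (8 lines after 11^1)

11^51 = 129129938167664848157333145589394151932880352885953011. Using exponentiation by squaring, this requires 8 multiplications. The key idea: if the exponent is even, square the half-power; if odd, multiply by the base once.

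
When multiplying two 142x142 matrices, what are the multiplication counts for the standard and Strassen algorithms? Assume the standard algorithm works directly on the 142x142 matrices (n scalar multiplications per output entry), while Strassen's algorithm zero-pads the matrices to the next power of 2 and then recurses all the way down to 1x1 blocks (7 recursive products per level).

Matrix multiplication for 142x142 matrices:

Strassen's algorithm requires power-of-2 dimensions. Pad 142x142 to 256x256 (next power of 2).

Standard algorithm: 142^3 = 2863288 multiplications
Strassen's algorithm: 7^(log2(256)) = 7^8 = 5764801 multiplications
Difference: 2863288 - 5764801 = -2901513 (Strassen uses MORE here due to padding overhead — for small or just-over-power-of-2 n, padding can outweigh the per-level savings)

Standard: 2863288 multiplications (142^3). Strassen: 5764801 multiplications (7^8, after padding to 256x256). Strassen reduces 8 recursive multiplications to 7 at each level.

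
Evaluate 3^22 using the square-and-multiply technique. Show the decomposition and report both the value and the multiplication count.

Computing 3^22 by squaring (build up from 3^1; each line after the first costs one multiplication):

3^1 = 3
3^2 = (3^1)^2 = 3^2 = 9
3^4 = (3^2)^2 = 9^2 = 81
3^5 = 3 * 3^4 = 3 * 81 = 243
3^10 = (3^5)^2 = 243^2 = 59049
3^11 = 3 * 3^10 = 3 * 59049 = 177147
3^22 = (3^11)^2 = 177147^2 = 31381059609

Result: 31381059609
Multiplications needed: 6 (6 lines after 3^1)

3^22 = 31381059609. Using exponentiation by squaring, this requires 6 multiplications. The key idea: if the exponent is even, square the half-power; if odd, multiply by the base once.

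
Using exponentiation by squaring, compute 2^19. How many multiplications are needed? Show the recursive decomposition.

Computing 2^19 by squaring (build up from 2^1; each line after the first costs one multiplication):

2^1 = 2
2^2 = (2^1)^2 = 2^2 = 4
2^4 = (2^2)^2 = 4^2 = 16
2^8 = (2^4)^2 = 16^2 = 256
2^9 = 2 * 2^8 = 2 * 256 = 512
2^18 = (2^9)^2 = 512^2 = 262144
2^19 = 2 * 2^18 = 2 * 262144 = 524288

Result: 524288
Multiplications needed: 6 (6 lines after 2^1)

2^19 = 524288. Using exponentiation by squaring, this requires 6 multiplications. The key idea: if the exponent is even, square the half-power; if odd, multiply by the base once.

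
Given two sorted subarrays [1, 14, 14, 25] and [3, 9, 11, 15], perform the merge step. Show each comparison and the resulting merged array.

Merging process:

Compare 1 vs 3: take 1 from left. Merged: [1]
Compare 14 vs 3: take 3 from right. Merged: [1, 3]
Compare 14 vs 9: take 9 from right. Merged: [1, 3, 9]
Compare 14 vs 11: take 11 from right. Merged: [1, 3, 9, 11]
Compare 14 vs 15: take 14 from left. Merged: [1, 3, 9, 11, 14]
Compare 14 vs 15: take 14 from left. Merged: [1, 3, 9, 11, 14, 14]
Compare 25 vs 15: take 15 from right. Merged: [1, 3, 9, 11, 14, 14, 15]
Append remaining from left: [25]. Merged: [1, 3, 9, 11, 14, 14, 15, 25]

Final merged array: [1, 3, 9, 11, 14, 14, 15, 25]
Total comparisons: 7

The merged array is [1, 3, 9, 11, 14, 14, 15, 25], requiring 7 comparisons. The merge step runs in O(n) time where n is the total number of elements.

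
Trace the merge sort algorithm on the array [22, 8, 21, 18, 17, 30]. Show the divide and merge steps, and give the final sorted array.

Merge sort trace:

Split: [22, 8, 21, 18, 17, 30] -> [22, 8, 21] and [18, 17, 30]
  Split: [22, 8, 21] -> [22] and [8, 21]
    Split: [8, 21] -> [8] and [21]
    Merge: [8] + [21] -> [8, 21]
  Merge: [22] + [8, 21] -> [8, 21, 22]
  Split: [18, 17, 30] -> [18] and [17, 30]
    Split: [17, 30] -> [17] and [30]
    Merge: [17] + [30] -> [17, 30]
  Merge: [18] + [17, 30] -> [17, 18, 30]
Merge: [8, 21, 22] + [17, 18, 30] -> [8, 17, 18, 21, 22, 30]

Final sorted array: [8, 17, 18, 21, 22, 30]

The merge sort proceeds by recursively splitting the array and merging sorted halves.
After all merges, the sorted array is [8, 17, 18, 21, 22, 30].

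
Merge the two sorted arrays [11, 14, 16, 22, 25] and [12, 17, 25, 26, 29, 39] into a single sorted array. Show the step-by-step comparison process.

Merging process:

Compare 11 vs 12: take 11 from left. Merged: [11]
Compare 14 vs 12: take 12 from right. Merged: [11, 12]
Compare 14 vs 17: take 14 from left. Merged: [11, 12, 14]
Compare 16 vs 17: take 16 from left. Merged: [11, 12, 14, 16]
Compare 22 vs 17: take 17 from right. Merged: [11, 12, 14, 16, 17]
Compare 22 vs 25: take 22 from left. Merged: [11, 12, 14, 16, 17, 22]
Compare 25 vs 25: take 25 from left. Merged: [11, 12, 14, 16, 17, 22, 25]
Append remaining from right: [25, 26, 29, 39]. Merged: [11, 12, 14, 16, 17, 22, 25, 25, 26, 29, 39]

Final merged array: [11, 12, 14, 16, 17, 22, 25, 25, 26, 29, 39]
Total comparisons: 7

The merged array is [11, 12, 14, 16, 17, 22, 25, 25, 26, 29, 39], requiring 7 comparisons. The merge step runs in O(n) time where n is the total number of elements.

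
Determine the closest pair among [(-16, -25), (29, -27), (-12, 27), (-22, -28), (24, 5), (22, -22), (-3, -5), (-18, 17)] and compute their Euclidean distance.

Computing all pairwise distances among 8 points:

d((-16, -25), (29, -27)) = 45.0444
d((-16, -25), (-12, 27)) = 52.1536
d((-16, -25), (-22, -28)) = 6.7082 <-- minimum
d((-16, -25), (24, 5)) = 50.0
d((-16, -25), (22, -22)) = 38.1182
d((-16, -25), (-3, -5)) = 23.8537
d((-16, -25), (-18, 17)) = 42.0476
d((29, -27), (-12, 27)) = 67.8012
d((29, -27), (-22, -28)) = 51.0098
d((29, -27), (24, 5)) = 32.3883
d((29, -27), (22, -22)) = 8.6023
d((29, -27), (-3, -5)) = 38.833
d((29, -27), (-18, 17)) = 64.3817
d((-12, 27), (-22, -28)) = 55.9017
d((-12, 27), (24, 5)) = 42.19
d((-12, 27), (22, -22)) = 59.6406
d((-12, 27), (-3, -5)) = 33.2415
d((-12, 27), (-18, 17)) = 11.6619
d((-22, -28), (24, 5)) = 56.6127
d((-22, -28), (22, -22)) = 44.4072
d((-22, -28), (-3, -5)) = 29.8329
d((-22, -28), (-18, 17)) = 45.1774
d((24, 5), (22, -22)) = 27.074
d((24, 5), (-3, -5)) = 28.7924
d((24, 5), (-18, 17)) = 43.6807
d((22, -22), (-3, -5)) = 30.2324
d((22, -22), (-18, 17)) = 55.8659
d((-3, -5), (-18, 17)) = 26.6271

Closest pair: (-16, -25) and (-22, -28) with distance 6.7082

The closest pair is (-16, -25) and (-22, -28) with Euclidean distance 6.7082. For 8 points, brute-force pairwise comparison is shown above. For large n, the divide-and-conquer algorithm (sort by x, recurse on halves, check the dividing strip) achieves O(n log n).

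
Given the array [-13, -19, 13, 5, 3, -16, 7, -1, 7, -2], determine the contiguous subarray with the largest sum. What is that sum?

Using Kadane's algorithm on [-13, -19, 13, 5, 3, -16, 7, -1, 7, -2]:

Scanning through the array:
Position 1 (value -19): max_ending_here = -19, max_so_far = -13
Position 2 (value 13): max_ending_here = 13, max_so_far = 13
Position 3 (value 5): max_ending_here = 18, max_so_far = 18
Position 4 (value 3): max_ending_here = 21, max_so_far = 21
Position 5 (value -16): max_ending_here = 5, max_so_far = 21
Position 6 (value 7): max_ending_here = 12, max_so_far = 21
Position 7 (value -1): max_ending_here = 11, max_so_far = 21
Position 8 (value 7): max_ending_here = 18, max_so_far = 21
Position 9 (value -2): max_ending_here = 16, max_so_far = 21

Maximum subarray: [13, 5, 3]
Maximum sum: 21

The maximum subarray is [13, 5, 3] with sum 21. This subarray runs from index 2 to index 4.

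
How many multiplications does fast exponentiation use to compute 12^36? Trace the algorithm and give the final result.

Computing 12^36 by squaring (build up from 12^1; each line after the first costs one multiplication):

12^1 = 12
12^2 = (12^1)^2 = 12^2 = 144
12^4 = (12^2)^2 = 144^2 = 20736
12^8 = (12^4)^2 = 20736^2 = 429981696
12^9 = 12 * 12^8 = 12 * 429981696 = 5159780352
12^18 = (12^9)^2 = 5159780352^2 = 26623333280885243904
12^36 = (12^18)^2 = 26623333280885243904^2 = 708801874985091845381344307009569161216

Result: 708801874985091845381344307009569161216
Multiplications needed: 6 (6 lines after 12^1)

12^36 = 708801874985091845381344307009569161216. Using exponentiation by squaring, this requires 6 multiplications. The key idea: if the exponent is even, square the half-power; if odd, multiply by the base once.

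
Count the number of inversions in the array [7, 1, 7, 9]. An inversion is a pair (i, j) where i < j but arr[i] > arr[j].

Finding inversions in [7, 1, 7, 9]:

(0, 1): arr[0]=7 > arr[1]=1

Total inversions: 1

The array has 1 inversion(s): (0,1). Each pair (i,j) satisfies i < j and arr[i] > arr[j].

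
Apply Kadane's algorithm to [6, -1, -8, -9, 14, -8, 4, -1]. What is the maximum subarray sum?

Using Kadane's algorithm on [6, -1, -8, -9, 14, -8, 4, -1]:

Scanning through the array:
Position 1 (value -1): max_ending_here = 5, max_so_far = 6
Position 2 (value -8): max_ending_here = -3, max_so_far = 6
Position 3 (value -9): max_ending_here = -9, max_so_far = 6
Position 4 (value 14): max_ending_here = 14, max_so_far = 14
Position 5 (value -8): max_ending_here = 6, max_so_far = 14
Position 6 (value 4): max_ending_here = 10, max_so_far = 14
Position 7 (value -1): max_ending_here = 9, max_so_far = 14

Maximum subarray: [14]
Maximum sum: 14

The maximum subarray is [14] with sum 14. This subarray runs from index 4 to index 4.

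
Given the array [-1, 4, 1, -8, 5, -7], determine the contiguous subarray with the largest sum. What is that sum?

Using Kadane's algorithm on [-1, 4, 1, -8, 5, -7]:

Scanning through the array:
Position 1 (value 4): max_ending_here = 4, max_so_far = 4
Position 2 (value 1): max_ending_here = 5, max_so_far = 5
Position 3 (value -8): max_ending_here = -3, max_so_far = 5
Position 4 (value 5): max_ending_here = 5, max_so_far = 5
Position 5 (value -7): max_ending_here = -2, max_so_far = 5

Maximum subarray: [4, 1]
Maximum sum: 5

The maximum subarray is [4, 1] with sum 5. This subarray runs from index 1 to index 2.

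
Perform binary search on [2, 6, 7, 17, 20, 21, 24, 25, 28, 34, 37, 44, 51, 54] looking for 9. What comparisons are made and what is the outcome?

Binary search for 9 in [2, 6, 7, 17, 20, 21, 24, 25, 28, 34, 37, 44, 51, 54]:

lo=0, hi=13, mid=6, arr[mid]=24 -> 24 > 9, search left half
lo=0, hi=5, mid=2, arr[mid]=7 -> 7 < 9, search right half
lo=3, hi=5, mid=4, arr[mid]=20 -> 20 > 9, search left half
lo=3, hi=3, mid=3, arr[mid]=17 -> 17 > 9, search left half
lo=3 > hi=2, target 9 not found

Binary search determines that 9 is not in the array after 4 comparisons. The search space was exhausted without finding the target.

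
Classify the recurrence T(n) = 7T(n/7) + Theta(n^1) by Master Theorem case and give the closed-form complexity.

Master Theorem for T(n) = 7T(n/7) + O(n^1):

a = 7, b = 7, c = 1
log_b(a) = log_7(7) = 1.0000

Case 2: c = 1 = log_7(7) = 1.0000
T(n) = O(n^1 log n) = O(n log n)

For T(n) = 7T(n/7) + O(n^1): log_7(7) = 1.0000. This is Case 2 of the Master Theorem (c = log_b(a), equal work at all levels), giving O(n log n).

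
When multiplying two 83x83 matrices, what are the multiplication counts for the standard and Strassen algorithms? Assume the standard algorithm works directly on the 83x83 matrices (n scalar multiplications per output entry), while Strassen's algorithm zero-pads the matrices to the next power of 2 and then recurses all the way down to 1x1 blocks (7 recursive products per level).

Matrix multiplication for 83x83 matrices:

Strassen's algorithm requires power-of-2 dimensions. Pad 83x83 to 128x128 (next power of 2).

Standard algorithm: 83^3 = 571787 multiplications
Strassen's algorithm: 7^(log2(128)) = 7^7 = 823543 multiplications
Difference: 571787 - 823543 = -251756 (Strassen uses MORE here due to padding overhead — for small or just-over-power-of-2 n, padding can outweigh the per-level savings)

Standard: 571787 multiplications (83^3). Strassen: 823543 multiplications (7^7, after padding to 128x128). Strassen reduces 8 recursive multiplications to 7 at each level.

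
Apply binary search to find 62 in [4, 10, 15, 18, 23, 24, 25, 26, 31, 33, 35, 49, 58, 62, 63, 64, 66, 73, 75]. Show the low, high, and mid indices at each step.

Binary search for 62 in [4, 10, 15, 18, 23, 24, 25, 26, 31, 33, 35, 49, 58, 62, 63, 64, 66, 73, 75]:

lo=0, hi=18, mid=9, arr[mid]=33 -> 33 < 62, search right half
lo=10, hi=18, mid=14, arr[mid]=63 -> 63 > 62, search left half
lo=10, hi=13, mid=11, arr[mid]=49 -> 49 < 62, search right half
lo=12, hi=13, mid=12, arr[mid]=58 -> 58 < 62, search right half
lo=13, hi=13, mid=13, arr[mid]=62 -> Found target at index 13!

Binary search finds 62 at index 13 after 5 comparisons. The search repeatedly halves the search space by comparing with the middle element.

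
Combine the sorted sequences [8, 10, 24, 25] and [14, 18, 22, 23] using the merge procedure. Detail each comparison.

Merging process:

Compare 8 vs 14: take 8 from left. Merged: [8]
Compare 10 vs 14: take 10 from left. Merged: [8, 10]
Compare 24 vs 14: take 14 from right. Merged: [8, 10, 14]
Compare 24 vs 18: take 18 from right. Merged: [8, 10, 14, 18]
Compare 24 vs 22: take 22 from right. Merged: [8, 10, 14, 18, 22]
Compare 24 vs 23: take 23 from right. Merged: [8, 10, 14, 18, 22, 23]
Append remaining from left: [24, 25]. Merged: [8, 10, 14, 18, 22, 23, 24, 25]

Final merged array: [8, 10, 14, 18, 22, 23, 24, 25]
Total comparisons: 6

The merged array is [8, 10, 14, 18, 22, 23, 24, 25], requiring 6 comparisons. The merge step runs in O(n) time where n is the total number of elements.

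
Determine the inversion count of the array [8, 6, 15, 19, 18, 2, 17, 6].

Finding inversions in [8, 6, 15, 19, 18, 2, 17, 6]:

(0, 1): arr[0]=8 > arr[1]=6
(0, 5): arr[0]=8 > arr[5]=2
(0, 7): arr[0]=8 > arr[7]=6
(1, 5): arr[1]=6 > arr[5]=2
(2, 5): arr[2]=15 > arr[5]=2
(2, 7): arr[2]=15 > arr[7]=6
(3, 4): arr[3]=19 > arr[4]=18
(3, 5): arr[3]=19 > arr[5]=2
(3, 6): arr[3]=19 > arr[6]=17
(3, 7): arr[3]=19 > arr[7]=6
(4, 5): arr[4]=18 > arr[5]=2
(4, 6): arr[4]=18 > arr[6]=17
(4, 7): arr[4]=18 > arr[7]=6
(6, 7): arr[6]=17 > arr[7]=6

Total inversions: 14

The array has 14 inversion(s): (0,1), (0,5), (0,7), (1,5), (2,5), (2,7), (3,4), (3,5), (3,6), (3,7), (4,5), (4,6), (4,7), (6,7). Each pair (i,j) satisfies i < j and arr[i] > arr[j].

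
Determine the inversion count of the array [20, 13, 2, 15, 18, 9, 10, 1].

Finding inversions in [20, 13, 2, 15, 18, 9, 10, 1]:

(0, 1): arr[0]=20 > arr[1]=13
(0, 2): arr[0]=20 > arr[2]=2
(0, 3): arr[0]=20 > arr[3]=15
(0, 4): arr[0]=20 > arr[4]=18
(0, 5): arr[0]=20 > arr[5]=9
(0, 6): arr[0]=20 > arr[6]=10
(0, 7): arr[0]=20 > arr[7]=1
(1, 2): arr[1]=13 > arr[2]=2
(1, 5): arr[1]=13 > arr[5]=9
(1, 6): arr[1]=13 > arr[6]=10
(1, 7): arr[1]=13 > arr[7]=1
(2, 7): arr[2]=2 > arr[7]=1
(3, 5): arr[3]=15 > arr[5]=9
(3, 6): arr[3]=15 > arr[6]=10
(3, 7): arr[3]=15 > arr[7]=1
(4, 5): arr[4]=18 > arr[5]=9
(4, 6): arr[4]=18 > arr[6]=10
(4, 7): arr[4]=18 > arr[7]=1
(5, 7): arr[5]=9 > arr[7]=1
(6, 7): arr[6]=10 > arr[7]=1

Total inversions: 20

The array has 20 inversion(s): (0,1), (0,2), (0,3), (0,4), (0,5), (0,6), (0,7), (1,2), (1,5), (1,6), (1,7), (2,7), (3,5), (3,6), (3,7), (4,5), (4,6), (4,7), (5,7), (6,7). Each pair (i,j) satisfies i < j and arr[i] > arr[j].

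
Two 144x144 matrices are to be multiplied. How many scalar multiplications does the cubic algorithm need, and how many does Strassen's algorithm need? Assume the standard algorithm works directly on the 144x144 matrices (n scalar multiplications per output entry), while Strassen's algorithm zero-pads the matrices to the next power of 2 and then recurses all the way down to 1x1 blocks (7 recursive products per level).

Matrix multiplication for 144x144 matrices:

Strassen's algorithm requires power-of-2 dimensions. Pad 144x144 to 256x256 (next power of 2).

Standard algorithm: 144^3 = 2985984 multiplications
Strassen's algorithm: 7^(log2(256)) = 7^8 = 5764801 multiplications
Difference: 2985984 - 5764801 = -2778817 (Strassen uses MORE here due to padding overhead — for small or just-over-power-of-2 n, padding can outweigh the per-level savings)

Standard: 2985984 multiplications (144^3). Strassen: 5764801 multiplications (7^8, after padding to 256x256). Strassen reduces 8 recursive multiplications to 7 at each level.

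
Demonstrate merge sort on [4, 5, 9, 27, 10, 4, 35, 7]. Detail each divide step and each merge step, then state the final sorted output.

Merge sort trace:

Split: [4, 5, 9, 27, 10, 4, 35, 7] -> [4, 5, 9, 27] and [10, 4, 35, 7]
  Split: [4, 5, 9, 27] -> [4, 5] and [9, 27]
    Split: [4, 5] -> [4] and [5]
    Merge: [4] + [5] -> [4, 5]
    Split: [9, 27] -> [9] and [27]
    Merge: [9] + [27] -> [9, 27]
  Merge: [4, 5] + [9, 27] -> [4, 5, 9, 27]
  Split: [10, 4, 35, 7] -> [10, 4] and [35, 7]
    Split: [10, 4] -> [10] and [4]
    Merge: [10] + [4] -> [4, 10]
    Split: [35, 7] -> [35] and [7]
    Merge: [35] + [7] -> [7, 35]
  Merge: [4, 10] + [7, 35] -> [4, 7, 10, 35]
Merge: [4, 5, 9, 27] + [4, 7, 10, 35] -> [4, 4, 5, 7, 9, 10, 27, 35]

Final sorted array: [4, 4, 5, 7, 9, 10, 27, 35]

The merge sort proceeds by recursively splitting the array and merging sorted halves.
After all merges, the sorted array is [4, 4, 5, 7, 9, 10, 27, 35].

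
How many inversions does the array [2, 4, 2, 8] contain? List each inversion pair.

Finding inversions in [2, 4, 2, 8]:

(1, 2): arr[1]=4 > arr[2]=2

Total inversions: 1

The array has 1 inversion(s): (1,2). Each pair (i,j) satisfies i < j and arr[i] > arr[j].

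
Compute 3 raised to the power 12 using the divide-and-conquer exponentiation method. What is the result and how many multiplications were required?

Computing 3^12 by squaring (build up from 3^1; each line after the first costs one multiplication):

3^1 = 3
3^2 = (3^1)^2 = 3^2 = 9
3^3 = 3 * 3^2 = 3 * 9 = 27
3^6 = (3^3)^2 = 27^2 = 729
3^12 = (3^6)^2 = 729^2 = 531441

Result: 531441
Multiplications needed: 4 (4 lines after 3^1)

3^12 = 531441. Using exponentiation by squaring, this requires 4 multiplications. The key idea: if the exponent is even, square the half-power; if odd, multiply by the base once.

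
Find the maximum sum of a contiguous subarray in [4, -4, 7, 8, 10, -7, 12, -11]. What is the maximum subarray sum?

Using Kadane's algorithm on [4, -4, 7, 8, 10, -7, 12, -11]:

Scanning through the array:
Position 1 (value -4): max_ending_here = 0, max_so_far = 4
Position 2 (value 7): max_ending_here = 7, max_so_far = 7
Position 3 (value 8): max_ending_here = 15, max_so_far = 15
Position 4 (value 10): max_ending_here = 25, max_so_far = 25
Position 5 (value -7): max_ending_here = 18, max_so_far = 25
Position 6 (value 12): max_ending_here = 30, max_so_far = 30
Position 7 (value -11): max_ending_here = 19, max_so_far = 30

Maximum subarray: [4, -4, 7, 8, 10, -7, 12]
Maximum sum: 30

The maximum subarray is [4, -4, 7, 8, 10, -7, 12] with sum 30. This subarray runs from index 0 to index 6.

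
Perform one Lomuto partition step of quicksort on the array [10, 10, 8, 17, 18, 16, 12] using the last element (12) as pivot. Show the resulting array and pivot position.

Lomuto partition with pivot = 12:

Initial array: [10, 10, 8, 17, 18, 16, 12]

arr[0]=10 <= 12: swap with position 0, array becomes [10, 10, 8, 17, 18, 16, 12]
arr[1]=10 <= 12: swap with position 1, array becomes [10, 10, 8, 17, 18, 16, 12]
arr[2]=8 <= 12: swap with position 2, array becomes [10, 10, 8, 17, 18, 16, 12]
arr[3]=17 > 12: no swap
arr[4]=18 > 12: no swap
arr[5]=16 > 12: no swap

Place pivot at position 3: [10, 10, 8, 12, 18, 16, 17]
Pivot position: 3

After partitioning with pivot 12, the array becomes [10, 10, 8, 12, 18, 16, 17]. The pivot is placed at index 3. All elements to the left of the pivot are <= 12, and all elements to the right are > 12.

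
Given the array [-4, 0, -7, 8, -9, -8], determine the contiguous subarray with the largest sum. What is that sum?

Using Kadane's algorithm on [-4, 0, -7, 8, -9, -8]:

Scanning through the array:
Position 1 (value 0): max_ending_here = 0, max_so_far = 0
Position 2 (value -7): max_ending_here = -7, max_so_far = 0
Position 3 (value 8): max_ending_here = 8, max_so_far = 8
Position 4 (value -9): max_ending_here = -1, max_so_far = 8
Position 5 (value -8): max_ending_here = -8, max_so_far = 8

Maximum subarray: [8]
Maximum sum: 8

The maximum subarray is [8] with sum 8. This subarray runs from index 3 to index 3.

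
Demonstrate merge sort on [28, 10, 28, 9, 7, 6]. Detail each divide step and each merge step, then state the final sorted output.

Merge sort trace:

Split: [28, 10, 28, 9, 7, 6] -> [28, 10, 28] and [9, 7, 6]
  Split: [28, 10, 28] -> [28] and [10, 28]
    Split: [10, 28] -> [10] and [28]
    Merge: [10] + [28] -> [10, 28]
  Merge: [28] + [10, 28] -> [10, 28, 28]
  Split: [9, 7, 6] -> [9] and [7, 6]
    Split: [7, 6] -> [7] and [6]
    Merge: [7] + [6] -> [6, 7]
  Merge: [9] + [6, 7] -> [6, 7, 9]
Merge: [10, 28, 28] + [6, 7, 9] -> [6, 7, 9, 10, 28, 28]

Final sorted array: [6, 7, 9, 10, 28, 28]

The merge sort proceeds by recursively splitting the array and merging sorted halves.
After all merges, the sorted array is [6, 7, 9, 10, 28, 28].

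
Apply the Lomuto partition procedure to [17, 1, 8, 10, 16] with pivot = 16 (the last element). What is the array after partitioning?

Lomuto partition with pivot = 16:

Initial array: [17, 1, 8, 10, 16]

arr[0]=17 > 16: no swap
arr[1]=1 <= 16: swap with position 0, array becomes [1, 17, 8, 10, 16]
arr[2]=8 <= 16: swap with position 1, array becomes [1, 8, 17, 10, 16]
arr[3]=10 <= 16: swap with position 2, array becomes [1, 8, 10, 17, 16]

Place pivot at position 3: [1, 8, 10, 16, 17]
Pivot position: 3

After partitioning with pivot 16, the array becomes [1, 8, 10, 16, 17]. The pivot is placed at index 3. All elements to the left of the pivot are <= 16, and all elements to the right are > 16.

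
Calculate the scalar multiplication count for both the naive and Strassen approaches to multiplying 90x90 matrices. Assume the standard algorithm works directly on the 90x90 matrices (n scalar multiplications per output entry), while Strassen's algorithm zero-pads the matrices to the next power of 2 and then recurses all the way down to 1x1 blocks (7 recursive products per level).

Matrix multiplication for 90x90 matrices:

Strassen's algorithm requires power-of-2 dimensions. Pad 90x90 to 128x128 (next power of 2).

Standard algorithm: 90^3 = 729000 multiplications
Strassen's algorithm: 7^(log2(128)) = 7^7 = 823543 multiplications
Difference: 729000 - 823543 = -94543 (Strassen uses MORE here due to padding overhead — for small or just-over-power-of-2 n, padding can outweigh the per-level savings)

Standard: 729000 multiplications (90^3). Strassen: 823543 multiplications (7^7, after padding to 128x128). Strassen reduces 8 recursive multiplications to 7 at each level.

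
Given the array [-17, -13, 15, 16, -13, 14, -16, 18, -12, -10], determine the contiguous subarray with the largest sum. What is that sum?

Using Kadane's algorithm on [-17, -13, 15, 16, -13, 14, -16, 18, -12, -10]:

Scanning through the array:
Position 1 (value -13): max_ending_here = -13, max_so_far = -13
Position 2 (value 15): max_ending_here = 15, max_so_far = 15
Position 3 (value 16): max_ending_here = 31, max_so_far = 31
Position 4 (value -13): max_ending_here = 18, max_so_far = 31
Position 5 (value 14): max_ending_here = 32, max_so_far = 32
Position 6 (value -16): max_ending_here = 16, max_so_far = 32
Position 7 (value 18): max_ending_here = 34, max_so_far = 34
Position 8 (value -12): max_ending_here = 22, max_so_far = 34
Position 9 (value -10): max_ending_here = 12, max_so_far = 34

Maximum subarray: [15, 16, -13, 14, -16, 18]
Maximum sum: 34

The maximum subarray is [15, 16, -13, 14, -16, 18] with sum 34. This subarray runs from index 2 to index 7.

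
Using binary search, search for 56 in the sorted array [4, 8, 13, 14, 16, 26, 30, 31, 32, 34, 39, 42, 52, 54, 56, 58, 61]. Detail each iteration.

Binary search for 56 in [4, 8, 13, 14, 16, 26, 30, 31, 32, 34, 39, 42, 52, 54, 56, 58, 61]:

lo=0, hi=16, mid=8, arr[mid]=32 -> 32 < 56, search right half
lo=9, hi=16, mid=12, arr[mid]=52 -> 52 < 56, search right half
lo=13, hi=16, mid=14, arr[mid]=56 -> Found target at index 14!

Binary search finds 56 at index 14 after 3 comparisons. The search repeatedly halves the search space by comparing with the middle element.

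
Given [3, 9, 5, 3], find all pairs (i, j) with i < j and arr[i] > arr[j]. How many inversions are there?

Finding inversions in [3, 9, 5, 3]:

(1, 2): arr[1]=9 > arr[2]=5
(1, 3): arr[1]=9 > arr[3]=3
(2, 3): arr[2]=5 > arr[3]=3

Total inversions: 3

The array has 3 inversion(s): (1,2), (1,3), (2,3). Each pair (i,j) satisfies i < j and arr[i] > arr[j].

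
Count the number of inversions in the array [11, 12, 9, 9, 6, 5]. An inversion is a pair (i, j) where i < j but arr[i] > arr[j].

Finding inversions in [11, 12, 9, 9, 6, 5]:

(0, 2): arr[0]=11 > arr[2]=9
(0, 3): arr[0]=11 > arr[3]=9
(0, 4): arr[0]=11 > arr[4]=6
(0, 5): arr[0]=11 > arr[5]=5
(1, 2): arr[1]=12 > arr[2]=9
(1, 3): arr[1]=12 > arr[3]=9
(1, 4): arr[1]=12 > arr[4]=6
(1, 5): arr[1]=12 > arr[5]=5
(2, 4): arr[2]=9 > arr[4]=6
(2, 5): arr[2]=9 > arr[5]=5
(3, 4): arr[3]=9 > arr[4]=6
(3, 5): arr[3]=9 > arr[5]=5
(4, 5): arr[4]=6 > arr[5]=5

Total inversions: 13

The array has 13 inversion(s): (0,2), (0,3), (0,4), (0,5), (1,2), (1,3), (1,4), (1,5), (2,4), (2,5), (3,4), (3,5), (4,5). Each pair (i,j) satisfies i < j and arr[i] > arr[j].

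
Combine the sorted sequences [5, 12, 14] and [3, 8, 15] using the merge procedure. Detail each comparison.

Merging process:

Compare 5 vs 3: take 3 from right. Merged: [3]
Compare 5 vs 8: take 5 from left. Merged: [3, 5]
Compare 12 vs 8: take 8 from right. Merged: [3, 5, 8]
Compare 12 vs 15: take 12 from left. Merged: [3, 5, 8, 12]
Compare 14 vs 15: take 14 from left. Merged: [3, 5, 8, 12, 14]
Append remaining from right: [15]. Merged: [3, 5, 8, 12, 14, 15]

Final merged array: [3, 5, 8, 12, 14, 15]
Total comparisons: 5

The merged array is [3, 5, 8, 12, 14, 15], requiring 5 comparisons. The merge step runs in O(n) time where n is the total number of elements.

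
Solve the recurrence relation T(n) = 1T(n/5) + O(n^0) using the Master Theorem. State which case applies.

Master Theorem for T(n) = 1T(n/5) + O(n^0):

a = 1, b = 5, c = 0
log_b(a) = log_5(1) = 0.0000

Case 2: c = 0 = log_5(1) = 0.0000
T(n) = O(n^0 log n) = O(log n)

For T(n) = 1T(n/5) + O(n^0): log_5(1) = 0.0000. This is Case 2 of the Master Theorem (c = log_b(a), equal work at all levels), giving O(log n).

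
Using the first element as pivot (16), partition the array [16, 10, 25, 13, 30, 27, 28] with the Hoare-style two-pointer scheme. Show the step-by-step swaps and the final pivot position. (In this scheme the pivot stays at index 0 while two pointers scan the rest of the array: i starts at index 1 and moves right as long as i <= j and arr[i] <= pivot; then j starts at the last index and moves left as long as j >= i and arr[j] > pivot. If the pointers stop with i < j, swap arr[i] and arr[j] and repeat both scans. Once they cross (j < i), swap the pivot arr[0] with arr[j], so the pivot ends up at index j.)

Hoare-style two-pointer partition with pivot = 16:

Initial array: [16, 10, 25, 13, 30, 27, 28]

Pointers start at i = 1, j = 6.
i stops at index 2 (arr[2]=25 > 16), j stops at index 3 (arr[3]=13 <= 16): swap arr[2] and arr[3], array becomes [16, 10, 13, 25, 30, 27, 28]
i ends at 3, j ends at 2: the pointers have crossed (j < i), so scanning stops.

Swap pivot arr[0] with arr[2] to place pivot at position 2: [13, 10, 16, 25, 30, 27, 28]
Pivot position: 2

After partitioning with pivot 16, the array becomes [13, 10, 16, 25, 30, 27, 28]. The pivot is placed at index 2. All elements to the left of the pivot are <= 16, and all elements to the right are > 16.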